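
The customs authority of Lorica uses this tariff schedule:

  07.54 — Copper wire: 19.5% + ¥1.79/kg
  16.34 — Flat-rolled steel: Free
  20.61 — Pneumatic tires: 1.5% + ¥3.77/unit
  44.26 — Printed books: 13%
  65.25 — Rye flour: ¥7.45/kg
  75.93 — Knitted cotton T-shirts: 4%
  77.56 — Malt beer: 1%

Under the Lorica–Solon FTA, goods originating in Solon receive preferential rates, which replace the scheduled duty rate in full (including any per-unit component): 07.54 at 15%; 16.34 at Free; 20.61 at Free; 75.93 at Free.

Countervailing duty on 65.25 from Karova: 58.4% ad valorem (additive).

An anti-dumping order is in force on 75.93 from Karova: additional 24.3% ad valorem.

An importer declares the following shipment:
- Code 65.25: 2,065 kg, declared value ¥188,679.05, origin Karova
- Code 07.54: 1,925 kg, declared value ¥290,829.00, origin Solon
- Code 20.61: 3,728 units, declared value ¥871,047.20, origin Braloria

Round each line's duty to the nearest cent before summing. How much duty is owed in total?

¥196,317.44

Line 1 (65.25, Karova, 2,065 kg, ¥188,679.05):
Base rate for 65.25 is ¥7.45/kg.
Additional duty on 65.25 from Karova: +58.4% ad valorem. Applied ad valorem rate = 58.4%.
Duty = ¥188,679.05 × 58.4% + 2,065 × ¥7.45 = ¥125,572.82.
Line 2 (07.54, Solon, 1,925 kg, ¥290,829.00):
Base rate for 07.54 is 19.5% + ¥1.79/kg.
Origin Solon qualifies under the Lorica–Solon agreement and 07.54 is covered: preferential rate 15% applies instead.
Duty = ¥290,829.00 × 15% = ¥43,624.35.
Line 3 (20.61, Braloria, 3,728 units, ¥871,047.20):
Base rate for 20.61 is 1.5% + ¥3.77/unit.
20.61 has an FTA preferential rate, but origin Braloria is not Solon; base rate stands.
Duty = ¥871,047.20 × 1.5% + 3,728 × ¥3.77 = ¥27,120.27.
Total = ¥125,572.82 + ¥43,624.35 + ¥27,120.27 = ¥196,317.44.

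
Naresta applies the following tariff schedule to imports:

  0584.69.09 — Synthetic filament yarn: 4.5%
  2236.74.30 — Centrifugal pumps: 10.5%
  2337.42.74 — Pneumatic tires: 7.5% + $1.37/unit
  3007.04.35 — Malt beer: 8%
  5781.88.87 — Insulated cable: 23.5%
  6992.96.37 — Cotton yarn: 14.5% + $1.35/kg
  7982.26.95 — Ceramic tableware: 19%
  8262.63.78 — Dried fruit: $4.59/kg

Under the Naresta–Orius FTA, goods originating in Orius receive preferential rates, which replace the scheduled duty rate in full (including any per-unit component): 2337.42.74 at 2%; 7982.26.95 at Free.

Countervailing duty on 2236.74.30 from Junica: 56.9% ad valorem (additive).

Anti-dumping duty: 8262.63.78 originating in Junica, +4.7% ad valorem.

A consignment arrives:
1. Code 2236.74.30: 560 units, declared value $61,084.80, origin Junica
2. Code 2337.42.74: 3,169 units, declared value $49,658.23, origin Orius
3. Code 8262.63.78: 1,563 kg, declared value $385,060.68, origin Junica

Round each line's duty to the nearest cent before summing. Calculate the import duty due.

$67,436.34

Line 1 (2236.74.30, Junica, 560 units, $61,084.80):
Base rate for 2236.74.30 is 10.5%.
Additional duty on 2236.74.30 from Junica: +56.9%. Applied ad valorem rate: 10.5% + 56.9% = 67.4%.
Duty = $61,084.80 × 67.4% = $41,171.16.
Line 2 (2337.42.74, Orius, 3,169 units, $49,658.23):
Base rate for 2337.42.74 is 7.5% + $1.37/unit.
Origin Orius qualifies under the Naresta–Orius agreement and 2337.42.74 is covered: preferential rate 2% applies instead.
Duty = $49,658.23 × 2% = $993.16.
Line 3 (8262.63.78, Junica, 1,563 kg, $385,060.68):
Base rate for 8262.63.78 is $4.59/kg.
Additional duty on 8262.63.78 from Junica: +4.7% ad valorem. Applied ad valorem rate = 4.7%.
Duty = $385,060.68 × 4.7% + 1,563 × $4.59 = $25,272.02.
Total = $41,171.16 + $993.16 + $25,272.02 = $67,436.34.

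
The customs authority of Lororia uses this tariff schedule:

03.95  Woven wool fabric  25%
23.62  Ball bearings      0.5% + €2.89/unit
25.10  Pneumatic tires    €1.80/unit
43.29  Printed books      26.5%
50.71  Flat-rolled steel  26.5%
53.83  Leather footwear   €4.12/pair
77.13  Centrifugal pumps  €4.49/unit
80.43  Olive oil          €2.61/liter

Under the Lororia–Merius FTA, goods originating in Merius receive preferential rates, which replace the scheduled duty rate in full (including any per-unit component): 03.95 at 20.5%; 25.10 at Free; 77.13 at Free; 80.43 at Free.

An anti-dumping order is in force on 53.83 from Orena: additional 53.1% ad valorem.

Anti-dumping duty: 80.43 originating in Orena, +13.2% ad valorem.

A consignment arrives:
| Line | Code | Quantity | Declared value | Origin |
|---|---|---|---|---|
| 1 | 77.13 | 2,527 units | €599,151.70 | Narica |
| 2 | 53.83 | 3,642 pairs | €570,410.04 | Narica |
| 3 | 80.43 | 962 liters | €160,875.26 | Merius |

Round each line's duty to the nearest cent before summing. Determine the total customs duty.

€26,351.27

Line 1 (77.13, Narica, 2,527 units, €599,151.70):
Base rate for 77.13 is €4.49/unit.
77.13 has an FTA preferential rate, but origin Narica is not Merius; base rate stands.
Duty = 2,527 × €4.49 = €11,346.23.
Line 2 (53.83, Narica, 3,642 pairs, €570,410.04):
Base rate for 53.83 is €4.12/pair.
The additional-duty order on 53.83 targets Orena, not Narica; it does not apply.
Duty = 3,642 × €4.12 = €15,005.04.
Line 3 (80.43, Merius, 962 liters, €160,875.26):
Base rate for 80.43 is €2.61/liter.
Origin Merius qualifies under the Lororia–Merius agreement and 80.43 is covered: preferential rate Free applies instead.
The additional-duty order on 80.43 targets Orena, not Merius; it does not apply.
Duty = €160,875.26 × 0% = €0.00.
Total = €11,346.23 + €15,005.04 + €0.00 = €26,351.27.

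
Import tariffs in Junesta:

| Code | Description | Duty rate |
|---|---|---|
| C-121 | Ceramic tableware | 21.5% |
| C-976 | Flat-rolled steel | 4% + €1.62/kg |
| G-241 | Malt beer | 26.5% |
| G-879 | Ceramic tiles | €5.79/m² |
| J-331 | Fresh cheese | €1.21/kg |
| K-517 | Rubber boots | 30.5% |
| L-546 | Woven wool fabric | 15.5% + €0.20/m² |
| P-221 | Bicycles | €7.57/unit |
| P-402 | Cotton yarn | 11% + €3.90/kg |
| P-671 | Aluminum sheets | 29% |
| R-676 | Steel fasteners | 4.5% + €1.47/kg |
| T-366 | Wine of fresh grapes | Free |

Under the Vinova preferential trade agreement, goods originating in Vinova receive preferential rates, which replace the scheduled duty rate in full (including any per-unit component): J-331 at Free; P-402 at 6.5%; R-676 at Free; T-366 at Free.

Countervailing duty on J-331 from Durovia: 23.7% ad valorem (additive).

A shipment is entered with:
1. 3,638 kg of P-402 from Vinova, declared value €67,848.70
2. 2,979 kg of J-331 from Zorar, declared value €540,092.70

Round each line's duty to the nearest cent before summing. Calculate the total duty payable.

Line 1 (P-402, Vinova, 3,638 kg, €67,848.70):
Base rate for P-402 is 11% + €3.90/kg.
Origin Vinova qualifies under the Junesta–Vinova agreement and P-402 is covered: preferential rate 6.5% applies instead.
Duty = €67,848.70 × 6.5% = €4,410.17.
Line 2 (J-331, Zorar, 2,979 kg, €540,092.70):
Base rate for J-331 is €1.21/kg.
J-331 has an FTA preferential rate, but origin Zorar is not Vinova; base rate stands.
The additional-duty order on J-331 targets Durovia, not Zorar; it does not apply.
Duty = 2,979 × €1.21 = €3,604.59.
Total = €4,410.17 + €3,604.59 = €8,014.76.

€8,014.76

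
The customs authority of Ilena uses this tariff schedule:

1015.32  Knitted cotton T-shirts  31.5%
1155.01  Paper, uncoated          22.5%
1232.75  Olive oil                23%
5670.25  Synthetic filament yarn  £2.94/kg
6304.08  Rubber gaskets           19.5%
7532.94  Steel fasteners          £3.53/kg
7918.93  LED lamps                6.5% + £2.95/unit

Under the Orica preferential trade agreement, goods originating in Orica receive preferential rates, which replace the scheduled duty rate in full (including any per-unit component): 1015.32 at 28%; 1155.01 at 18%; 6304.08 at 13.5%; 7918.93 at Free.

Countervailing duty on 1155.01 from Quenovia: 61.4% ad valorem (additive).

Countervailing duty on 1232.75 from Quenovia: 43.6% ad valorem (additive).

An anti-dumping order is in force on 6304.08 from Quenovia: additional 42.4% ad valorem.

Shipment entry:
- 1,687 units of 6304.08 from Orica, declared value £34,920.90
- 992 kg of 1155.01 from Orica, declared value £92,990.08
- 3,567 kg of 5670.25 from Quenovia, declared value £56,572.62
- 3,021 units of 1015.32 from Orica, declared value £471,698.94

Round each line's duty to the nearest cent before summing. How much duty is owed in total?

Line 1 (6304.08, Orica, 1,687 units, £34,920.90):
Base rate for 6304.08 is 19.5%.
Origin Orica qualifies under the Ilena–Orica agreement and 6304.08 is covered: preferential rate 13.5% applies instead.
The additional-duty order on 6304.08 targets Quenovia, not Orica; it does not apply.
Duty = £34,920.90 × 13.5% = £4,714.32.
Line 2 (1155.01, Orica, 992 kg, £92,990.08):
Base rate for 1155.01 is 22.5%.
Origin Orica qualifies under the Ilena–Orica agreement and 1155.01 is covered: preferential rate 18% applies instead.
The additional-duty order on 1155.01 targets Quenovia, not Orica; it does not apply.
Duty = £92,990.08 × 18% = £16,738.21.
Line 3 (5670.25, Quenovia, 3,567 kg, £56,572.62):
Base rate for 5670.25 is £2.94/kg.
Duty = 3,567 × £2.94 = £10,486.98.
Line 4 (1015.32, Orica, 3,021 units, £471,698.94):
Base rate for 1015.32 is 31.5%.
Origin Orica qualifies under the Ilena–Orica agreement and 1015.32 is covered: preferential rate 28% applies instead.
Duty = £471,698.94 × 28% = £132,075.70.
Total = £4,714.32 + £16,738.21 + £10,486.98 + £132,075.70 = £164,015.21.

£164,015.21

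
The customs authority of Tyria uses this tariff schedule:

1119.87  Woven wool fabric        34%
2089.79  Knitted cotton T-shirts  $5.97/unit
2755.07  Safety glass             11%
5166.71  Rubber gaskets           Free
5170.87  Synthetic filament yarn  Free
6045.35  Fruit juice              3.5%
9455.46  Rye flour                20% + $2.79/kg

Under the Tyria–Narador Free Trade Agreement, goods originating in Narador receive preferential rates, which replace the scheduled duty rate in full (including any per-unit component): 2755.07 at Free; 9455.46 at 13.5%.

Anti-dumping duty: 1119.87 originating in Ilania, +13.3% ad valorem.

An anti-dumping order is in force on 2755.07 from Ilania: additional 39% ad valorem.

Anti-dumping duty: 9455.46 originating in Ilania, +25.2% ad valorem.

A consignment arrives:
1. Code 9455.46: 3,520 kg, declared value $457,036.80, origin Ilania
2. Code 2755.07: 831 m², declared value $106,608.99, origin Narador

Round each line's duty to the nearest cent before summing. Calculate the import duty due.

Line 1 (9455.46, Ilania, 3,520 kg, $457,036.80):
Base rate for 9455.46 is 20% + $2.79/kg.
9455.46 has an FTA preferential rate, but origin Ilania is not Narador; base rate stands.
Additional duty on 9455.46 from Ilania: +25.2%. Applied ad valorem rate: 20% + 25.2% = 45.2%.
Duty = $457,036.80 × 45.2% + 3,520 × $2.79 = $216,401.43.
Line 2 (2755.07, Narador, 831 m², $106,608.99):
Base rate for 2755.07 is 11%.
Origin Narador qualifies under the Tyria–Narador agreement and 2755.07 is covered: preferential rate Free applies instead.
The additional-duty order on 2755.07 targets Ilania, not Narador; it does not apply.
Duty = $106,608.99 × 0% = $0.00.
Total = $216,401.43 + $0.00 = $216,401.43.

$216,401.43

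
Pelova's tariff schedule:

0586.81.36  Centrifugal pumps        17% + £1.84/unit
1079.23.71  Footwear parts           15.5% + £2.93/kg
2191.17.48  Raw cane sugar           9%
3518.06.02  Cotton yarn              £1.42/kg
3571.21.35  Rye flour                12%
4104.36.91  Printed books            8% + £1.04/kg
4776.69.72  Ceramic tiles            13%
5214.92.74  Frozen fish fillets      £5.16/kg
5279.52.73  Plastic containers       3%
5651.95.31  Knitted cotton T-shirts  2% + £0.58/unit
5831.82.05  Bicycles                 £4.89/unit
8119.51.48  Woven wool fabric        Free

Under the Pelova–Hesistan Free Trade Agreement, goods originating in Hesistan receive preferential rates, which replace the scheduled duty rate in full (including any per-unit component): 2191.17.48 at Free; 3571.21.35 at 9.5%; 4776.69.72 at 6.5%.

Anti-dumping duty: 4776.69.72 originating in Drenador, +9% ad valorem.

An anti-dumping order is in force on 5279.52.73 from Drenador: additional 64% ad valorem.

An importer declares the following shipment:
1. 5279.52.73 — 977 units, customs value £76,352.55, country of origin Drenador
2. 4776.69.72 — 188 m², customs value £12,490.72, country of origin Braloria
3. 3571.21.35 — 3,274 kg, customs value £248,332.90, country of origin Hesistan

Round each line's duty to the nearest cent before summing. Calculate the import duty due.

£76,371.63

Line 1 (5279.52.73, Drenador, 977 units, £76,352.55):
Base rate for 5279.52.73 is 3%.
Additional duty on 5279.52.73 from Drenador: +64%. Applied ad valorem rate: 3% + 64% = 67%.
Duty = £76,352.55 × 67% = £51,156.21.
Line 2 (4776.69.72, Braloria, 188 m², £12,490.72):
Base rate for 4776.69.72 is 13%.
4776.69.72 has an FTA preferential rate, but origin Braloria is not Hesistan; base rate stands.
The additional-duty order on 4776.69.72 targets Drenador, not Braloria; it does not apply.
Duty = £12,490.72 × 13% = £1,623.79.
Line 3 (3571.21.35, Hesistan, 3,274 kg, £248,332.90):
Base rate for 3571.21.35 is 12%.
Origin Hesistan qualifies under the Pelova–Hesistan agreement and 3571.21.35 is covered: preferential rate 9.5% applies instead.
Duty = £248,332.90 × 9.5% = £23,591.63.
Total = £51,156.21 + £1,623.79 + £23,591.63 = £76,371.63.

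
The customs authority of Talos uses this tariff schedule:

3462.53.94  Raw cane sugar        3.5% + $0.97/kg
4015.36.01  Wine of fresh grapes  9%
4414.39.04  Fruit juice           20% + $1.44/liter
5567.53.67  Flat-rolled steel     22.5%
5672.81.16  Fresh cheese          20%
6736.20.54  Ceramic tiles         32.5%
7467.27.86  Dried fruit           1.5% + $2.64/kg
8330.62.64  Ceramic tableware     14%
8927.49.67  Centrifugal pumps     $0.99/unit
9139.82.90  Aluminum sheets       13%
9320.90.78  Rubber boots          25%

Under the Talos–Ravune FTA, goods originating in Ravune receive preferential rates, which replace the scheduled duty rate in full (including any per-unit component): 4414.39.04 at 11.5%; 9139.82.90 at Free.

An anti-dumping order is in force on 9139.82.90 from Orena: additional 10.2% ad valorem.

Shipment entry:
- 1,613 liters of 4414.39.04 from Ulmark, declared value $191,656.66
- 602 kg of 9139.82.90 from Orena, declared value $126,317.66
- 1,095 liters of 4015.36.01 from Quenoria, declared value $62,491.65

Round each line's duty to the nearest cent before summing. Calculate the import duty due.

Line 1 (4414.39.04, Ulmark, 1,613 liters, $191,656.66):
Base rate for 4414.39.04 is 20% + $1.44/liter.
4414.39.04 has an FTA preferential rate, but origin Ulmark is not Ravune; base rate stands.
Duty = $191,656.66 × 20% + 1,613 × $1.44 = $40,654.05.
Line 2 (9139.82.90, Orena, 602 kg, $126,317.66):
Base rate for 9139.82.90 is 13%.
9139.82.90 has an FTA preferential rate, but origin Orena is not Ravune; base rate stands.
Additional duty on 9139.82.90 from Orena: +10.2%. Applied ad valorem rate: 13% + 10.2% = 23.2%.
Duty = $126,317.66 × 23.2% = $29,305.70.
Line 3 (4015.36.01, Quenoria, 1,095 liters, $62,491.65):
Base rate for 4015.36.01 is 9%.
Duty = $62,491.65 × 9% = $5,624.25.
Total = $40,654.05 + $29,305.70 + $5,624.25 = $75,584.00.

$75,584.00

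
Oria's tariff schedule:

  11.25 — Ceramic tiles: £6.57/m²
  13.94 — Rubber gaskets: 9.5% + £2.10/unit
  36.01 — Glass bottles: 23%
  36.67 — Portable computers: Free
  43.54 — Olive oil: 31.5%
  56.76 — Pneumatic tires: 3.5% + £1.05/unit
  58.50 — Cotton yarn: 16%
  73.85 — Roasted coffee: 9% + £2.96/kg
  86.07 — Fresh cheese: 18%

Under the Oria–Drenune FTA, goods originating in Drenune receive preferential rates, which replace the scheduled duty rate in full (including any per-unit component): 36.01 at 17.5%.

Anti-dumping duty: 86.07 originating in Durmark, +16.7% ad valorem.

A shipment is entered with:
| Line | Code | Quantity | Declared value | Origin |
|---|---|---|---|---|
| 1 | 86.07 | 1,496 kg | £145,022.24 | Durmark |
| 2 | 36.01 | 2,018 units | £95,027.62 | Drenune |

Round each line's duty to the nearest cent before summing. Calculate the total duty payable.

Line 1 (86.07, Durmark, 1,496 kg, £145,022.24):
Base rate for 86.07 is 18%.
Additional duty on 86.07 from Durmark: +16.7%. Applied ad valorem rate: 18% + 16.7% = 34.7%.
Duty = £145,022.24 × 34.7% = £50,322.72.
Line 2 (36.01, Drenune, 2,018 units, £95,027.62):
Base rate for 36.01 is 23%.
Origin Drenune qualifies under the Oria–Drenune agreement and 36.01 is covered: preferential rate 17.5% applies instead.
Duty = £95,027.62 × 17.5% = £16,629.83.
Total = £50,322.72 + £16,629.83 = £66,952.55.

£66,952.55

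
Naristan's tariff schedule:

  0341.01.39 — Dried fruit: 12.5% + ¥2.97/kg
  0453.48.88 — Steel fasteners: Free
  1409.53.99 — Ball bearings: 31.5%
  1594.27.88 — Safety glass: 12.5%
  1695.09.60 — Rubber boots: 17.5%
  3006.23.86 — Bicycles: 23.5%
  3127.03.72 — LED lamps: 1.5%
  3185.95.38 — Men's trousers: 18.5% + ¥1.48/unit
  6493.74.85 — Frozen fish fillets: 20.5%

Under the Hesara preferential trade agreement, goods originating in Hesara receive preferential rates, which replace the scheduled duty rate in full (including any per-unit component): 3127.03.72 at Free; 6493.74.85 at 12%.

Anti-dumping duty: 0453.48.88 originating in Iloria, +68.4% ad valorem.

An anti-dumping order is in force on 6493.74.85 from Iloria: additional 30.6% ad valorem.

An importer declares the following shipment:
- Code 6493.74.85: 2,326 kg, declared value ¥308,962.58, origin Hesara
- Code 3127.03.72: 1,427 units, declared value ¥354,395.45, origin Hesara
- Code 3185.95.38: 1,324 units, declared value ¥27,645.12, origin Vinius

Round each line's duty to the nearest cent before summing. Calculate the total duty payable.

¥44,149.38

Line 1 (6493.74.85, Hesara, 2,326 kg, ¥308,962.58):
Base rate for 6493.74.85 is 20.5%.
Origin Hesara qualifies under the Naristan–Hesara agreement and 6493.74.85 is covered: preferential rate 12% applies instead.
The additional-duty order on 6493.74.85 targets Iloria, not Hesara; it does not apply.
Duty = ¥308,962.58 × 12% = ¥37,075.51.
Line 2 (3127.03.72, Hesara, 1,427 units, ¥354,395.45):
Base rate for 3127.03.72 is 1.5%.
Origin Hesara qualifies under the Naristan–Hesara agreement and 3127.03.72 is covered: preferential rate Free applies instead.
Duty = ¥354,395.45 × 0% = ¥0.00.
Line 3 (3185.95.38, Vinius, 1,324 units, ¥27,645.12):
Base rate for 3185.95.38 is 18.5% + ¥1.48/unit.
Duty = ¥27,645.12 × 18.5% + 1,324 × ¥1.48 = ¥7,073.87.
Total = ¥37,075.51 + ¥0.00 + ¥7,073.87 = ¥44,149.38.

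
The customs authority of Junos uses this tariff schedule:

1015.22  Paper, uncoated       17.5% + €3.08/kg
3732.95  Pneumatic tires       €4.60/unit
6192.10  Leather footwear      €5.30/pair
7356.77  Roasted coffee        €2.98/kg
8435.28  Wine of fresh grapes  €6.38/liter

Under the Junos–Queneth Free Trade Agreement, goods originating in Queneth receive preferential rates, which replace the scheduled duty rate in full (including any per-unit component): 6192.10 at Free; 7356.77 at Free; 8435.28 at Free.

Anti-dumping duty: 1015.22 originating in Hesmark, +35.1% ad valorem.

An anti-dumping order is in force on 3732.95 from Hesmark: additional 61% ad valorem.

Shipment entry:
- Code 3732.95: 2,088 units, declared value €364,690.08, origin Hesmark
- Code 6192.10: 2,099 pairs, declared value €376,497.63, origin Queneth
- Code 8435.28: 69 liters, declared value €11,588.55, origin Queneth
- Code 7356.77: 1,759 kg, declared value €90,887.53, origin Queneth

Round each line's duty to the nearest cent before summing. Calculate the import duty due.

€232,065.75

Line 1 (3732.95, Hesmark, 2,088 units, €364,690.08):
Base rate for 3732.95 is €4.60/unit.
Additional duty on 3732.95 from Hesmark: +61% ad valorem. Applied ad valorem rate = 61%.
Duty = €364,690.08 × 61% + 2,088 × €4.60 = €232,065.75.
Line 2 (6192.10, Queneth, 2,099 pairs, €376,497.63):
Base rate for 6192.10 is €5.30/pair.
Origin Queneth qualifies under the Junos–Queneth agreement and 6192.10 is covered: preferential rate Free applies instead.
Duty = €376,497.63 × 0% = €0.00.
Line 3 (8435.28, Queneth, 69 liters, €11,588.55):
Base rate for 8435.28 is €6.38/liter.
Origin Queneth qualifies under the Junos–Queneth agreement and 8435.28 is covered: preferential rate Free applies instead.
Duty = €11,588.55 × 0% = €0.00.
Line 4 (7356.77, Queneth, 1,759 kg, €90,887.53):
Base rate for 7356.77 is €2.98/kg.
Origin Queneth qualifies under the Junos–Queneth agreement and 7356.77 is covered: preferential rate Free applies instead.
Duty = €90,887.53 × 0% = €0.00.
Total = €232,065.75 + €0.00 + €0.00 + €0.00 = €232,065.75.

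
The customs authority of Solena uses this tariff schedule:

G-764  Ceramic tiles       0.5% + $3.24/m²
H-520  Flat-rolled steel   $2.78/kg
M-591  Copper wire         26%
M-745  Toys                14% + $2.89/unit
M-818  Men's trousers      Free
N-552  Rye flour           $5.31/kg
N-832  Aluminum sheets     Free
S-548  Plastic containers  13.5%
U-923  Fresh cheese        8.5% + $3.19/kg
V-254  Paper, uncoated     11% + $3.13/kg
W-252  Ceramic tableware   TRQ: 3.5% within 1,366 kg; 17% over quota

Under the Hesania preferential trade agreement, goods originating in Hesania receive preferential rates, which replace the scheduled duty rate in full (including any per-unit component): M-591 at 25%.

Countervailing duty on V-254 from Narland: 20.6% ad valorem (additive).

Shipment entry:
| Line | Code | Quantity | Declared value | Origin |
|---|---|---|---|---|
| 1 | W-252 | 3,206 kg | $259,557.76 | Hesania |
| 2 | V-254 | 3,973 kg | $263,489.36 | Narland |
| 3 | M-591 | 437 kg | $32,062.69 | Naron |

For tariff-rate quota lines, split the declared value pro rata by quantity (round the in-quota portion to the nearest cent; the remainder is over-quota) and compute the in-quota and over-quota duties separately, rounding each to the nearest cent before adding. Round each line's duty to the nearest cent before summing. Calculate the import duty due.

$133,229.42

Line 1 (W-252, Hesania, 3,206 kg, $259,557.76):
Code W-252 is under a tariff-rate quota (threshold 1,366 kg). In-quota: 1,366 kg at 3.5%; over-quota: 1,840 kg at 17%.
Pro-rata value split: in-quota = $259,557.76 × 1,366/3,206 = $110,591.36; over-quota = $259,557.76 − $110,591.36 = $148,966.40.
In-quota duty = $110,591.36 × 3.5% = $3,870.70. Over-quota duty = $148,966.40 × 17% = $25,324.29.
Line duty = $3,870.70 + $25,324.29 = $29,194.99.
Line 2 (V-254, Narland, 3,973 kg, $263,489.36):
Base rate for V-254 is 11% + $3.13/kg.
Additional duty on V-254 from Narland: +20.6%. Applied ad valorem rate: 11% + 20.6% = 31.6%.
Duty = $263,489.36 × 31.6% + 3,973 × $3.13 = $95,698.13.
Line 3 (M-591, Naron, 437 kg, $32,062.69):
Base rate for M-591 is 26%.
M-591 has an FTA preferential rate, but origin Naron is not Hesania; base rate stands.
Duty = $32,062.69 × 26% = $8,336.30.
Total = $29,194.99 + $95,698.13 + $8,336.30 = $133,229.42.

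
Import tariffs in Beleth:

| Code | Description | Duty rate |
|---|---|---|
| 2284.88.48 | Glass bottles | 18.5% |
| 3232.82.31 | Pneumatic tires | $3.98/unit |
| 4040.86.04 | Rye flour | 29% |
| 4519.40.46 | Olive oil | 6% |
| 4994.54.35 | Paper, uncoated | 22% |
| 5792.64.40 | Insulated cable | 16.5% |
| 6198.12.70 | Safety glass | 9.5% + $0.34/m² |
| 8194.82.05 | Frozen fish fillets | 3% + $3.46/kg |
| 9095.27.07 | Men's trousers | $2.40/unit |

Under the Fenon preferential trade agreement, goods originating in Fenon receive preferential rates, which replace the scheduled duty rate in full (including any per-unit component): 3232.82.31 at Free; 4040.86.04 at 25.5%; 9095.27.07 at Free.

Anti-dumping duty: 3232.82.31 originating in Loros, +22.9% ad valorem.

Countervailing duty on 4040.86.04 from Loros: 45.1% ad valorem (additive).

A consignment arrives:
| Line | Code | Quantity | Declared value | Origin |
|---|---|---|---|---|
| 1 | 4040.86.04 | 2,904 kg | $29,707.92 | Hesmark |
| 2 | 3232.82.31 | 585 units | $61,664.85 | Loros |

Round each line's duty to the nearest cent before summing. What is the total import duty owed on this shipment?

$25,064.85

Line 1 (4040.86.04, Hesmark, 2,904 kg, $29,707.92):
Base rate for 4040.86.04 is 29%.
4040.86.04 has an FTA preferential rate, but origin Hesmark is not Fenon; base rate stands.
The additional-duty order on 4040.86.04 targets Loros, not Hesmark; it does not apply.
Duty = $29,707.92 × 29% = $8,615.30.
Line 2 (3232.82.31, Loros, 585 units, $61,664.85):
Base rate for 3232.82.31 is $3.98/unit.
3232.82.31 has an FTA preferential rate, but origin Loros is not Fenon; base rate stands.
Additional duty on 3232.82.31 from Loros: +22.9% ad valorem. Applied ad valorem rate = 22.9%.
Duty = $61,664.85 × 22.9% + 585 × $3.98 = $16,449.55.
Total = $8,615.30 + $16,449.55 = $25,064.85.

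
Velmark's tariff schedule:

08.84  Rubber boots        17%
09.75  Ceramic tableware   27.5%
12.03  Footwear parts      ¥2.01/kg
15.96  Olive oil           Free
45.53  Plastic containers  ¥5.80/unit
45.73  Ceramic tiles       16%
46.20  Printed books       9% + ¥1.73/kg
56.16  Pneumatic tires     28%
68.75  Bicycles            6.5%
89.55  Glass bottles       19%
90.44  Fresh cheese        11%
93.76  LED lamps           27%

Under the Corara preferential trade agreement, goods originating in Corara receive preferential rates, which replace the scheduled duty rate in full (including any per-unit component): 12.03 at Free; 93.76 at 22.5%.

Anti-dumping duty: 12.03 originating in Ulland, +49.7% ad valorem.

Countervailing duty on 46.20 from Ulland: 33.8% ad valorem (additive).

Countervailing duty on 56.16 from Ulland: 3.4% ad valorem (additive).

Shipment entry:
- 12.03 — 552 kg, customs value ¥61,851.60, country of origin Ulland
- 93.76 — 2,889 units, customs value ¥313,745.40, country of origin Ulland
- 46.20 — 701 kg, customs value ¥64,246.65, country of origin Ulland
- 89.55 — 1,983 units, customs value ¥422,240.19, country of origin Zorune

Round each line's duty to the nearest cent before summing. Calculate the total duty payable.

Line 1 (12.03, Ulland, 552 kg, ¥61,851.60):
Base rate for 12.03 is ¥2.01/kg.
12.03 has an FTA preferential rate, but origin Ulland is not Corara; base rate stands.
Additional duty on 12.03 from Ulland: +49.7% ad valorem. Applied ad valorem rate = 49.7%.
Duty = ¥61,851.60 × 49.7% + 552 × ¥2.01 = ¥31,849.77.
Line 2 (93.76, Ulland, 2,889 units, ¥313,745.40):
Base rate for 93.76 is 27%.
93.76 has an FTA preferential rate, but origin Ulland is not Corara; base rate stands.
Duty = ¥313,745.40 × 27% = ¥84,711.26.
Line 3 (46.20, Ulland, 701 kg, ¥64,246.65):
Base rate for 46.20 is 9% + ¥1.73/kg.
Additional duty on 46.20 from Ulland: +33.8%. Applied ad valorem rate: 9% + 33.8% = 42.8%.
Duty = ¥64,246.65 × 42.8% + 701 × ¥1.73 = ¥28,710.30.
Line 4 (89.55, Zorune, 1,983 units, ¥422,240.19):
Base rate for 89.55 is 19%.
Duty = ¥422,240.19 × 19% = ¥80,225.64.
Total = ¥31,849.77 + ¥84,711.26 + ¥28,710.30 + ¥80,225.64 = ¥225,496.97.

¥225,496.97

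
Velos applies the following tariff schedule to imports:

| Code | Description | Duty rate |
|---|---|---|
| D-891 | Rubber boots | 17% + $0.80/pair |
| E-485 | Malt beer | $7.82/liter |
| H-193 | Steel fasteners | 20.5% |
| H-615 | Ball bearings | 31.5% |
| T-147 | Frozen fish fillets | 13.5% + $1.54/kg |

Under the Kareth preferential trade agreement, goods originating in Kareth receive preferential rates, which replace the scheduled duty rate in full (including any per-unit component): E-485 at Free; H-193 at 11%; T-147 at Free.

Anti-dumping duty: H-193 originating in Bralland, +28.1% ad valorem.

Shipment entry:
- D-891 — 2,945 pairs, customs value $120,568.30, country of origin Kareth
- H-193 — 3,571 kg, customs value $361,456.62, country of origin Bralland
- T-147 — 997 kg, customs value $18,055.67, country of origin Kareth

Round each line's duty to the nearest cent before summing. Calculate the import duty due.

$198,520.53

Line 1 (D-891, Kareth, 2,945 pairs, $120,568.30):
Base rate for D-891 is 17% + $0.80/pair.
Origin Kareth is the FTA partner but D-891 is not on the preference list; base rate stands.
Duty = $120,568.30 × 17% + 2,945 × $0.80 = $22,852.61.
Line 2 (H-193, Bralland, 3,571 kg, $361,456.62):
Base rate for H-193 is 20.5%.
H-193 has an FTA preferential rate, but origin Bralland is not Kareth; base rate stands.
Additional duty on H-193 from Bralland: +28.1%. Applied ad valorem rate: 20.5% + 28.1% = 48.6%.
Duty = $361,456.62 × 48.6% = $175,667.92.
Line 3 (T-147, Kareth, 997 kg, $18,055.67):
Base rate for T-147 is 13.5% + $1.54/kg.
Origin Kareth qualifies under the Velos–Kareth agreement and T-147 is covered: preferential rate Free applies instead.
Duty = $18,055.67 × 0% = $0.00.
Total = $22,852.61 + $175,667.92 + $0.00 = $198,520.53.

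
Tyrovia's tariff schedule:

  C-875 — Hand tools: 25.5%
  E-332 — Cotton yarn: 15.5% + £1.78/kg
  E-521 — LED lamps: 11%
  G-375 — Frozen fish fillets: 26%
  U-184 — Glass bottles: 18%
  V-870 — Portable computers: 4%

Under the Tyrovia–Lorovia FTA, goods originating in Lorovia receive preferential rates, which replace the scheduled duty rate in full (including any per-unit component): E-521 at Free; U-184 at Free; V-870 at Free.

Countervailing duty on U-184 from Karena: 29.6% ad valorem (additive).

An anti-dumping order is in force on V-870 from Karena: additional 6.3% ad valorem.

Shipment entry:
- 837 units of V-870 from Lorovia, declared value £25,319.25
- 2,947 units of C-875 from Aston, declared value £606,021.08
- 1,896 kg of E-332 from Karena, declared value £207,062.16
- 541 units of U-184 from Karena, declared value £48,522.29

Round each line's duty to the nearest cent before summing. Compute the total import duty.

Line 1 (V-870, Lorovia, 837 units, £25,319.25):
Base rate for V-870 is 4%.
Origin Lorovia qualifies under the Tyrovia–Lorovia agreement and V-870 is covered: preferential rate Free applies instead.
The additional-duty order on V-870 targets Karena, not Lorovia; it does not apply.
Duty = £25,319.25 × 0% = £0.00.
Line 2 (C-875, Aston, 2,947 units, £606,021.08):
Base rate for C-875 is 25.5%.
Duty = £606,021.08 × 25.5% = £154,535.38.
Line 3 (E-332, Karena, 1,896 kg, £207,062.16):
Base rate for E-332 is 15.5% + £1.78/kg.
Duty = £207,062.16 × 15.5% + 1,896 × £1.78 = £35,469.51.
Line 4 (U-184, Karena, 541 units, £48,522.29):
Base rate for U-184 is 18%.
U-184 has an FTA preferential rate, but origin Karena is not Lorovia; base rate stands.
Additional duty on U-184 from Karena: +29.6%. Applied ad valorem rate: 18% + 29.6% = 47.6%.
Duty = £48,522.29 × 47.6% = £23,096.61.
Total = £0.00 + £154,535.38 + £35,469.51 + £23,096.61 = £213,101.50.

£213,101.50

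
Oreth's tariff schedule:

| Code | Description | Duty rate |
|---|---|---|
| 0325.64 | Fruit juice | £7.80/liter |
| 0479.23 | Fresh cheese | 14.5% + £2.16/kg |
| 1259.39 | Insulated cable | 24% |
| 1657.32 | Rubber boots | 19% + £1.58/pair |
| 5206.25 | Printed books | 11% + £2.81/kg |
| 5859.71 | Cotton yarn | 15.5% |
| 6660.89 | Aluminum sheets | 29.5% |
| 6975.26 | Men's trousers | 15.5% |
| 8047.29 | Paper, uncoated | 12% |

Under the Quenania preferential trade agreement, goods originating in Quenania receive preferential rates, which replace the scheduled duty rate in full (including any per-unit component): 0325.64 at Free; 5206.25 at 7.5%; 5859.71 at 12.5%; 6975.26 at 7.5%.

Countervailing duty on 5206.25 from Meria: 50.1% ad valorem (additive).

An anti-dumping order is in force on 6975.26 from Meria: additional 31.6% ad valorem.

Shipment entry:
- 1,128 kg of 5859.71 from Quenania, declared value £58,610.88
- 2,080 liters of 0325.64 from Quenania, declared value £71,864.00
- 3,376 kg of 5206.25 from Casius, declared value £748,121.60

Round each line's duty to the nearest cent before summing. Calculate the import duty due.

£99,106.30

Line 1 (5859.71, Quenania, 1,128 kg, £58,610.88):
Base rate for 5859.71 is 15.5%.
Origin Quenania qualifies under the Oreth–Quenania agreement and 5859.71 is covered: preferential rate 12.5% applies instead.
Duty = £58,610.88 × 12.5% = £7,326.36.
Line 2 (0325.64, Quenania, 2,080 liters, £71,864.00):
Base rate for 0325.64 is £7.80/liter.
Origin Quenania qualifies under the Oreth–Quenania agreement and 0325.64 is covered: preferential rate Free applies instead.
Duty = £71,864.00 × 0% = £0.00.
Line 3 (5206.25, Casius, 3,376 kg, £748,121.60):
Base rate for 5206.25 is 11% + £2.81/kg.
5206.25 has an FTA preferential rate, but origin Casius is not Quenania; base rate stands.
The additional-duty order on 5206.25 targets Meria, not Casius; it does not apply.
Duty = £748,121.60 × 11% + 3,376 × £2.81 = £91,779.94.
Total = £7,326.36 + £0.00 + £91,779.94 = £99,106.30.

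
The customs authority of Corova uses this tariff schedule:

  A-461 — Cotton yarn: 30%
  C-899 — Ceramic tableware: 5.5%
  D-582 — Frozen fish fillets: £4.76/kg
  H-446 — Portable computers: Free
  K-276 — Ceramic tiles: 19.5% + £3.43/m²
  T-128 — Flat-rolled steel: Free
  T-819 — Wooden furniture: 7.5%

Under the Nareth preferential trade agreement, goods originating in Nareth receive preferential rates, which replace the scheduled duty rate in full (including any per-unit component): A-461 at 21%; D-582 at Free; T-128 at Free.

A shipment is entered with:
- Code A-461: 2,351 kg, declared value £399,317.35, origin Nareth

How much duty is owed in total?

£83,856.64

Line 1 (A-461, Nareth, 2,351 kg, £399,317.35):
Base rate for A-461 is 30%.
Origin Nareth qualifies under the Corova–Nareth agreement and A-461 is covered: preferential rate 21% applies instead.
Duty = £399,317.35 × 21% = £83,856.64.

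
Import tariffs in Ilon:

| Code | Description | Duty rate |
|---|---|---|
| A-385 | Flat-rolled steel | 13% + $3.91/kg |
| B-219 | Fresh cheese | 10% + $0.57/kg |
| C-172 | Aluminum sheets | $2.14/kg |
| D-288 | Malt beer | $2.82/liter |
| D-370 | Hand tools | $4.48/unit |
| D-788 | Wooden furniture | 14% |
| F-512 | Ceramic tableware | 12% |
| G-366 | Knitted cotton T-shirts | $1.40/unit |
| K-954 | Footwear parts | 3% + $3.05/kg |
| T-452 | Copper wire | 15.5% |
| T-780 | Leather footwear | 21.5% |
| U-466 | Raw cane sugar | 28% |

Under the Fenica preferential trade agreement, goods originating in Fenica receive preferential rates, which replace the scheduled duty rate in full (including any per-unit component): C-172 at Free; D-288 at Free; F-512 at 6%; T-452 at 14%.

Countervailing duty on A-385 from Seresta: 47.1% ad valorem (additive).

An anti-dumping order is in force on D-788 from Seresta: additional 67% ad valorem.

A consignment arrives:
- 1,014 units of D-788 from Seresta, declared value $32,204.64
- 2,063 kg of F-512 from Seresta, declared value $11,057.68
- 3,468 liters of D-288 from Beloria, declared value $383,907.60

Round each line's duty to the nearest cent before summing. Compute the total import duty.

Line 1 (D-788, Seresta, 1,014 units, $32,204.64):
Base rate for D-788 is 14%.
Additional duty on D-788 from Seresta: +67%. Applied ad valorem rate: 14% + 67% = 81%.
Duty = $32,204.64 × 81% = $26,085.76.
Line 2 (F-512, Seresta, 2,063 kg, $11,057.68):
Base rate for F-512 is 12%.
F-512 has an FTA preferential rate, but origin Seresta is not Fenica; base rate stands.
Duty = $11,057.68 × 12% = $1,326.92.
Line 3 (D-288, Beloria, 3,468 liters, $383,907.60):
Base rate for D-288 is $2.82/liter.
D-288 has an FTA preferential rate, but origin Beloria is not Fenica; base rate stands.
Duty = 3,468 × $2.82 = $9,779.76.
Total = $26,085.76 + $1,326.92 + $9,779.76 = $37,192.44.

$37,192.44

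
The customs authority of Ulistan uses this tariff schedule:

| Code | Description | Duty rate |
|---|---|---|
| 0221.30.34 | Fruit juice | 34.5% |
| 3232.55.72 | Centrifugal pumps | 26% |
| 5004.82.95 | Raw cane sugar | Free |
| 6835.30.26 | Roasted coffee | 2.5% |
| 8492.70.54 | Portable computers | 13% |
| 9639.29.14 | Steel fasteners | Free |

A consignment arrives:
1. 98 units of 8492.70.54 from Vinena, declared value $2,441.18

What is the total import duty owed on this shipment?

Line 1 (8492.70.54, Vinena, 98 units, $2,441.18):
Base rate for 8492.70.54 is 13%.
Duty = $2,441.18 × 13% = $317.35.

$317.35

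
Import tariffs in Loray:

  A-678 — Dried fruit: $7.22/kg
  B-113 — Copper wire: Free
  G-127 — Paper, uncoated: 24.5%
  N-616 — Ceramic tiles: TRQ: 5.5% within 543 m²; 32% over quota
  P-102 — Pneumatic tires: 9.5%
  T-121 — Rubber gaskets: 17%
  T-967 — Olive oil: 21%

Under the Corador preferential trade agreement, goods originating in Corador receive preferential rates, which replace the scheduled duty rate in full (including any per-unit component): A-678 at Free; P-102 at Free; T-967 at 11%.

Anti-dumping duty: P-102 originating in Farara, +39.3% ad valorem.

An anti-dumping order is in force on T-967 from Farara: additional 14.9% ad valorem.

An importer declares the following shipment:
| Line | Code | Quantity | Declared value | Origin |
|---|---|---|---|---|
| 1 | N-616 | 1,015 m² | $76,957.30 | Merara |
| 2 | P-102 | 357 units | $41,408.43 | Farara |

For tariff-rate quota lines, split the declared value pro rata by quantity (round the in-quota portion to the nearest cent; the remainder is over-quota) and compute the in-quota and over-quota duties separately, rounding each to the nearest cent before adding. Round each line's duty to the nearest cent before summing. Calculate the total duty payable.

Line 1 (N-616, Merara, 1,015 m², $76,957.30):
Code N-616 is under a tariff-rate quota (threshold 543 m²). In-quota: 543 m² at 5.5%; over-quota: 472 m² at 32%.
Pro-rata value split: in-quota = $76,957.30 × 543/1,015 = $41,170.26; over-quota = $76,957.30 − $41,170.26 = $35,787.04.
In-quota duty = $41,170.26 × 5.5% = $2,264.36. Over-quota duty = $35,787.04 × 32% = $11,451.85.
Line duty = $2,264.36 + $11,451.85 = $13,716.21.
Line 2 (P-102, Farara, 357 units, $41,408.43):
Base rate for P-102 is 9.5%.
P-102 has an FTA preferential rate, but origin Farara is not Corador; base rate stands.
Additional duty on P-102 from Farara: +39.3%. Applied ad valorem rate: 9.5% + 39.3% = 48.8%.
Duty = $41,408.43 × 48.8% = $20,207.31.
Total = $13,716.21 + $20,207.31 = $33,923.52.

$33,923.52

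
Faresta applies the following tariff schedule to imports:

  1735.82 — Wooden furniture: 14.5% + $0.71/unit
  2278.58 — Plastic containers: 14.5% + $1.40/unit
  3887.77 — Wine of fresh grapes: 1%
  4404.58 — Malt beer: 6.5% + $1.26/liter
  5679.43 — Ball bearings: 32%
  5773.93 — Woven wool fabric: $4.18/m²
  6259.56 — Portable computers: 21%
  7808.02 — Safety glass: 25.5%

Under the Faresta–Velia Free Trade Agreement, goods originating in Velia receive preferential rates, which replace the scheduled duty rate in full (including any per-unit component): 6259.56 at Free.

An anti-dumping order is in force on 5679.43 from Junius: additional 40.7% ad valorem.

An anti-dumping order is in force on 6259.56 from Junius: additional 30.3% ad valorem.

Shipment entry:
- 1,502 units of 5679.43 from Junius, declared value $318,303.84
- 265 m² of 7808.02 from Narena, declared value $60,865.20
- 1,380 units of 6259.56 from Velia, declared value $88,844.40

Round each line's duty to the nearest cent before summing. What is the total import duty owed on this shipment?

$246,927.52

Line 1 (5679.43, Junius, 1,502 units, $318,303.84):
Base rate for 5679.43 is 32%.
Additional duty on 5679.43 from Junius: +40.7%. Applied ad valorem rate: 32% + 40.7% = 72.7%.
Duty = $318,303.84 × 72.7% = $231,406.89.
Line 2 (7808.02, Narena, 265 m², $60,865.20):
Base rate for 7808.02 is 25.5%.
Duty = $60,865.20 × 25.5% = $15,520.63.
Line 3 (6259.56, Velia, 1,380 units, $88,844.40):
Base rate for 6259.56 is 21%.
Origin Velia qualifies under the Faresta–Velia agreement and 6259.56 is covered: preferential rate Free applies instead.
The additional-duty order on 6259.56 targets Junius, not Velia; it does not apply.
Duty = $88,844.40 × 0% = $0.00.
Total = $231,406.89 + $15,520.63 + $0.00 = $246,927.52.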